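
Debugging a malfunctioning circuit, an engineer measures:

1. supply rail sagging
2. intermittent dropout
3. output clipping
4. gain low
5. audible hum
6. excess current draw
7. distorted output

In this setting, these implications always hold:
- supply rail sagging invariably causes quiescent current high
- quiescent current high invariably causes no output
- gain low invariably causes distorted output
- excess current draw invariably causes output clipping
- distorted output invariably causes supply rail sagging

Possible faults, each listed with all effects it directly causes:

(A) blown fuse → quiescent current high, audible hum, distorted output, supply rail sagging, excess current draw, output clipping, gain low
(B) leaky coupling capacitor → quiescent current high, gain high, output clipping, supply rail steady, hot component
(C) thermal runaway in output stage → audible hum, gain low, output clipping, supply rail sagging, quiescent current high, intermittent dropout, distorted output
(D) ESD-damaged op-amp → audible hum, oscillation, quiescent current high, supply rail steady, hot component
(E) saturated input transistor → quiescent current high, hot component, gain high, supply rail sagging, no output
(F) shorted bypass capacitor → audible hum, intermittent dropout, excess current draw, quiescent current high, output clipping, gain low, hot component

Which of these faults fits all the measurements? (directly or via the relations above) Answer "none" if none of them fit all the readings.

F

For each candidate, compare predicted effects to what was observed:
(A) blown fuse — does not account for intermittent dropout
(B) leaky coupling capacitor — fails on supply rail sagging, intermittent dropout, gain low, audible hum, excess current draw, distorted output (predicts supply rail steady, not supply rail sagging; predicts gain high, not gain low)
(C) thermal runaway in output stage — supply rail sagging match; intermittent dropout match; output clipping match; gain low match; audible hum match; excess current draw miss; distorted output match
(D) ESD-damaged op-amp — fails on supply rail sagging, intermittent dropout, output clipping, gain low, excess current draw, distorted output (predicts supply rail steady, not supply rail sagging)
(E) saturated input transistor — fails on intermittent dropout, output clipping, gain low, audible hum, excess current draw, distorted output (predicts gain high, not gain low)
(F) shorted bypass capacitor — supply rail sagging match (through gain low → distorted output → supply rail sagging); intermittent dropout match; output clipping match; gain low match; audible hum match; excess current draw match; distorted output match (through gain low → distorted output)
(F) is the only candidate with no mismatches.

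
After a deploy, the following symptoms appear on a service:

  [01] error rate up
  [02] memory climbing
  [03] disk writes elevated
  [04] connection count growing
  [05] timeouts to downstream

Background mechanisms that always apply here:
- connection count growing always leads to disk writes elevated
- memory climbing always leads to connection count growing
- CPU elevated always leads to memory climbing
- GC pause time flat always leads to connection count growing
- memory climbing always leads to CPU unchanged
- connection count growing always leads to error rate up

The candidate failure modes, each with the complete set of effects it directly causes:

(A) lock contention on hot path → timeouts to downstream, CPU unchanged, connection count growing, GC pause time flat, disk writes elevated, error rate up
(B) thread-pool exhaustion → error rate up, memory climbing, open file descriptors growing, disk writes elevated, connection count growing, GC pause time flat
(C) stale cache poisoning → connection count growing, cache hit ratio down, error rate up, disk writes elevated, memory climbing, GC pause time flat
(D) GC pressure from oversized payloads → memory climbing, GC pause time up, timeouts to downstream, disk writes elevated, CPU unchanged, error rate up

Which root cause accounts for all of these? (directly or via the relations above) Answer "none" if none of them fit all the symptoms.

Testing each hypothesis:
(A) lock contention on hot path — error rate up +; memory climbing -; disk writes elevated +; connection count growing +; timeouts to downstream +
(B) thread-pool exhaustion — does not account for timeouts to downstream
(C) stale cache poisoning — error rate up +; memory climbing +; disk writes elevated +; connection count growing +; timeouts to downstream -
(D) GC pressure from oversized payloads — accounts for every observation (connection count growing through memory climbing → connection count growing)
(D) is the only candidate with no mismatches.

D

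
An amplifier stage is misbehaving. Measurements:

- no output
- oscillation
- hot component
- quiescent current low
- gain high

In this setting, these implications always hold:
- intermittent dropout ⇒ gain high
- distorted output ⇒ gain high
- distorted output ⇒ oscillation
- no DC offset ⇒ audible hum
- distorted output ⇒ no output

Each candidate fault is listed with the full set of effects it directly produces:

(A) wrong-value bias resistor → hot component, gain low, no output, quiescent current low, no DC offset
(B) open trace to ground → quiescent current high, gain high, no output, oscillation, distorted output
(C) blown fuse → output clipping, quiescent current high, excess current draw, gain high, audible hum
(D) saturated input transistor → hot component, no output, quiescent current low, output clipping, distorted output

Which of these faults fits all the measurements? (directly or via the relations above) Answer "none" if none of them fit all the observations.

D

Testing each hypothesis:
(A) wrong-value bias resistor — no output yes; oscillation NO; hot component yes; quiescent current low yes; gain high NO
(B) open trace to ground — no output yes; oscillation yes; hot component NO; quiescent current low NO; gain high yes
(C) blown fuse — no output NO; oscillation NO; hot component NO; quiescent current low NO; gain high yes
(D) saturated input transistor — accounts for every observation (oscillation through distorted output → oscillation)
Only (D) is consistent with every observation.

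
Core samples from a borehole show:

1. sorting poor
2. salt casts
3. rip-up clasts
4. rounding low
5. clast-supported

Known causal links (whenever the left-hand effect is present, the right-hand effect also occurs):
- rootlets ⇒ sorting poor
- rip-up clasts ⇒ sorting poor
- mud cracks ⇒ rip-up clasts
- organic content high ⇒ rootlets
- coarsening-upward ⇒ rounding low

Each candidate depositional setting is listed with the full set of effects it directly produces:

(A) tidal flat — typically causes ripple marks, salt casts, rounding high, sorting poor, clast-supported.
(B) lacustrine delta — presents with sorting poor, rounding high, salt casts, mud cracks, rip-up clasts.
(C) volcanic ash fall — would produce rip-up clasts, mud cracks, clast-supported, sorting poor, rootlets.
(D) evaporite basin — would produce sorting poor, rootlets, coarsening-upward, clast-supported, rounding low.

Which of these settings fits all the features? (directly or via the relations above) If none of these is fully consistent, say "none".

none

Checking each candidate against the observations:
(A) tidal flat — sorting poor yes; salt casts yes; rip-up clasts NO; rounding low NO; clast-supported yes
(B) lacustrine delta — fails on rounding low, clast-supported (predicts rounding high, not rounding low)
(C) volcanic ash fall — sorting poor yes; salt casts NO; rip-up clasts yes; rounding low NO; clast-supported yes
(D) evaporite basin — sorting poor yes; salt casts NO; rip-up clasts NO; rounding low yes; clast-supported yes
Every candidate fails on at least one observation.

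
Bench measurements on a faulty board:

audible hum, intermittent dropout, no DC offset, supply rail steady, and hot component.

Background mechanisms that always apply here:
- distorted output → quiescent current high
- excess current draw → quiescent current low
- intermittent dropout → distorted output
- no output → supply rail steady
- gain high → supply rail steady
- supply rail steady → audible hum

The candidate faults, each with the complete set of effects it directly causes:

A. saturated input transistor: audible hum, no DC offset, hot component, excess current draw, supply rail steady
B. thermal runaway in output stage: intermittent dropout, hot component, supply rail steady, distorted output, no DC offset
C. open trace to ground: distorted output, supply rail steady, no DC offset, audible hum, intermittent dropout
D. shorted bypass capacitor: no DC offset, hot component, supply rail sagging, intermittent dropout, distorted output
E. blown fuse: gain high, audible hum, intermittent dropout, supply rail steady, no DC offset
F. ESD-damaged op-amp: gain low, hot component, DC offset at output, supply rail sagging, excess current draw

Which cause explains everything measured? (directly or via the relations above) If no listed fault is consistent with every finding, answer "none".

Per-candidate check:
(A) saturated input transistor — does not account for intermittent dropout
(B) thermal runaway in output stage — audible hum match (by supply rail steady → audible hum); intermittent dropout match; no DC offset match; supply rail steady match; hot component match
(C) open trace to ground — audible hum match; intermittent dropout match; no DC offset match; supply rail steady match; hot component miss
(D) shorted bypass capacitor — fails on audible hum, supply rail steady (predicts supply rail sagging, not supply rail steady)
(E) blown fuse — audible hum match; intermittent dropout match; no DC offset match; supply rail steady match; hot component miss
(F) ESD-damaged op-amp — audible hum miss; intermittent dropout miss; no DC offset miss; supply rail steady miss; hot component match
(B) is the only candidate with no mismatches.

B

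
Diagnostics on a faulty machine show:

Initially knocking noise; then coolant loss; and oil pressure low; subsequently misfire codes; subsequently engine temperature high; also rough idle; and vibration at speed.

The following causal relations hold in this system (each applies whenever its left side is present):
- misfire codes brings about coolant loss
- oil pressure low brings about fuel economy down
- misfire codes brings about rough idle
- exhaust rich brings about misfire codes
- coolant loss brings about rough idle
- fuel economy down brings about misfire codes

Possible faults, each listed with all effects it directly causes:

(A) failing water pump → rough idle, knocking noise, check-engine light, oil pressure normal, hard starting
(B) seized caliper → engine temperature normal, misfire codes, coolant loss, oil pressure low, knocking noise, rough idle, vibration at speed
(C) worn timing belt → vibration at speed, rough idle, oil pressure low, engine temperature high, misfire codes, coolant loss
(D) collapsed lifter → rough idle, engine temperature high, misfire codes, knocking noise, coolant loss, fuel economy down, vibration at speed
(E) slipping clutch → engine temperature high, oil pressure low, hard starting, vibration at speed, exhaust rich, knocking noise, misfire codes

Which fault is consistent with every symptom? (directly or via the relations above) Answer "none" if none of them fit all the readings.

E

Per-candidate check:
(A) failing water pump — knocking noise ✓; coolant loss ✗; oil pressure low ✗; misfire codes ✗; engine temperature high ✗; rough idle ✓; vibration at speed ✗
(B) seized caliper — fails on engine temperature high (predicts engine temperature normal, not engine temperature high)
(C) worn timing belt — knocking noise ✗; coolant loss ✓; oil pressure low ✓; misfire codes ✓; engine temperature high ✓; rough idle ✓; vibration at speed ✓
(D) collapsed lifter — knocking noise ✓; coolant loss ✓; oil pressure low ✗; misfire codes ✓; engine temperature high ✓; rough idle ✓; vibration at speed ✓
(E) slipping clutch — accounts for every observation (coolant loss through misfire codes → coolant loss)
(E) alone accounts for all the evidence.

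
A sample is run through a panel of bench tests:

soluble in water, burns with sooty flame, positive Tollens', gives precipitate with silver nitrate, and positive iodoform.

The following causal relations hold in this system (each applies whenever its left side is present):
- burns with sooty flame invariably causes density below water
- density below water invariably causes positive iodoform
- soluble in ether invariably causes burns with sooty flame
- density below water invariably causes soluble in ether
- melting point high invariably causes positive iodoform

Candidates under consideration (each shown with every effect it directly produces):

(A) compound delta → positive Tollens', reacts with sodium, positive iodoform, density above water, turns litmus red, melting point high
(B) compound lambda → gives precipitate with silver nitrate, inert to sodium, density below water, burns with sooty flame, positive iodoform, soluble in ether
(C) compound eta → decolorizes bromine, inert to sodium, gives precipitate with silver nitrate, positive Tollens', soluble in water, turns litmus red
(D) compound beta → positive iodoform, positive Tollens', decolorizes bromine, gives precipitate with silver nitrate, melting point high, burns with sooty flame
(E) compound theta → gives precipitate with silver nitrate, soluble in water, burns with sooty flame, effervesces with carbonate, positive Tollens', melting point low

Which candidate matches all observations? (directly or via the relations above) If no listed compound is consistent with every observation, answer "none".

For each candidate, compare predicted effects to what was observed:
(A) compound delta — does not account for soluble in water, burns with sooty flame, gives precipitate with silver nitrate
(B) compound lambda — does not account for soluble in water, positive Tollens'
(C) compound eta — soluble in water yes; burns with sooty flame NO; positive Tollens' yes; gives precipitate with silver nitrate yes; positive iodoform NO
(D) compound beta — does not account for soluble in water
(E) compound theta — accounts for every observation (positive iodoform via burns with sooty flame → density below water → positive iodoform)
Only (E) is consistent with every observation.

E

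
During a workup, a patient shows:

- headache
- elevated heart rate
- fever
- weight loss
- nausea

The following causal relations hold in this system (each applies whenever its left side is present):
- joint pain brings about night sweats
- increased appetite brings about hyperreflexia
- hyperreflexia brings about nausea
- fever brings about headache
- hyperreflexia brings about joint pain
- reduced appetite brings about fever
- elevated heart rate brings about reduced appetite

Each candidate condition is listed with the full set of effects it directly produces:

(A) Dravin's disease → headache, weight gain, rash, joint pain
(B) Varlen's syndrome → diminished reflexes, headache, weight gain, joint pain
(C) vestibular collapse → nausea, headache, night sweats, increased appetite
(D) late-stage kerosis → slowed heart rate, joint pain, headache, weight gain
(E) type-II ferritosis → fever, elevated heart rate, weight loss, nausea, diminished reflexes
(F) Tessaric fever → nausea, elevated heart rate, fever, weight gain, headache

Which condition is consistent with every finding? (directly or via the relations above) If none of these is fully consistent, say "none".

E

Per-candidate check:
(A) Dravin's disease — headache match; elevated heart rate miss; fever miss; weight loss miss; nausea miss
(B) Varlen's syndrome — headache match; elevated heart rate miss; fever miss; weight loss miss; nausea miss
(C) vestibular collapse — does not account for elevated heart rate, fever, weight loss
(D) late-stage kerosis — headache match; elevated heart rate miss; fever miss; weight loss miss; nausea miss
(E) type-II ferritosis — accounts for every observation (headache through fever → headache)
(F) Tessaric fever — fails on weight loss (predicts weight gain, not weight loss)
(E) is the only candidate with no mismatches.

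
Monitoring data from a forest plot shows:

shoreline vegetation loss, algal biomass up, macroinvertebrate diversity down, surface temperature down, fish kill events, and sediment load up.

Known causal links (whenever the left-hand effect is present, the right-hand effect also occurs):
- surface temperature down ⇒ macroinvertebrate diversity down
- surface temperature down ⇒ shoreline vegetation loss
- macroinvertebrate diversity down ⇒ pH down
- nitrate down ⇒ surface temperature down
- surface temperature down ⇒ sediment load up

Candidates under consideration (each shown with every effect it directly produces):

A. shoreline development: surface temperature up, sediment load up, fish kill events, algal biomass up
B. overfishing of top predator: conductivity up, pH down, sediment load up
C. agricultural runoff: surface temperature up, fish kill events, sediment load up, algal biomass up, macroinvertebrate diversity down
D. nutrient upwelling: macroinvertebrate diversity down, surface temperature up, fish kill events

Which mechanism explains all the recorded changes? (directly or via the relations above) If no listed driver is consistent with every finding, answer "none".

none

Testing each hypothesis:
(A) shoreline development — shoreline vegetation loss -; algal biomass up +; macroinvertebrate diversity down -; surface temperature down -; fish kill events +; sediment load up +
(B) overfishing of top predator — does not account for shoreline vegetation loss, algal biomass up, macroinvertebrate diversity down, surface temperature down, fish kill events
(C) agricultural runoff — shoreline vegetation loss -; algal biomass up +; macroinvertebrate diversity down +; surface temperature down -; fish kill events +; sediment load up +
(D) nutrient upwelling — fails on shoreline vegetation loss, algal biomass up, surface temperature down, sediment load up (predicts surface temperature up, not surface temperature down)
None of the listed candidates fits everything.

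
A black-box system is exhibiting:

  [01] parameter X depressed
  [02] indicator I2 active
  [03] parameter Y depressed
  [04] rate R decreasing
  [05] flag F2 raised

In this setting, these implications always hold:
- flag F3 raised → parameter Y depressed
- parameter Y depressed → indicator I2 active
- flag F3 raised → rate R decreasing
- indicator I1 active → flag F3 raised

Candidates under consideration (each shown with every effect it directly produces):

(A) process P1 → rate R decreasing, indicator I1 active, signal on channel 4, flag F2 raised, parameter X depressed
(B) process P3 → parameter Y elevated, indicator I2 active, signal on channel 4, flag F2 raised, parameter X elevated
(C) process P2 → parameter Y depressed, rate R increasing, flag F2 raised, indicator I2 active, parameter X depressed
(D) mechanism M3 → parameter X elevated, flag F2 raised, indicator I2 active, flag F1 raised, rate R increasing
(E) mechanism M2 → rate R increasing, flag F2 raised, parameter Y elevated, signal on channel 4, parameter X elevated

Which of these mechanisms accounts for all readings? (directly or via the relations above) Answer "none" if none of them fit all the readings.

Per-candidate check:
(A) process P1 — parameter X depressed +; indicator I2 active + (via indicator I1 active → flag F3 raised → parameter Y depressed → indicator I2 active); parameter Y depressed + (via indicator I1 active → flag F3 raised → parameter Y depressed); rate R decreasing +; flag F2 raised +
(B) process P3 — parameter X depressed -; indicator I2 active +; parameter Y depressed -; rate R decreasing -; flag F2 raised +
(C) process P2 — parameter X depressed +; indicator I2 active +; parameter Y depressed +; rate R decreasing -; flag F2 raised +
(D) mechanism M3 — fails on parameter X depressed, parameter Y depressed, rate R decreasing (predicts parameter X elevated, not parameter X depressed; predicts rate R increasing, not rate R decreasing)
(E) mechanism M2 — fails on parameter X depressed, indicator I2 active, parameter Y depressed, rate R decreasing (predicts parameter X elevated, not parameter X depressed; predicts parameter Y elevated, not parameter Y depressed; predicts rate R increasing, not rate R decreasing)
(A) alone accounts for all the evidence.

A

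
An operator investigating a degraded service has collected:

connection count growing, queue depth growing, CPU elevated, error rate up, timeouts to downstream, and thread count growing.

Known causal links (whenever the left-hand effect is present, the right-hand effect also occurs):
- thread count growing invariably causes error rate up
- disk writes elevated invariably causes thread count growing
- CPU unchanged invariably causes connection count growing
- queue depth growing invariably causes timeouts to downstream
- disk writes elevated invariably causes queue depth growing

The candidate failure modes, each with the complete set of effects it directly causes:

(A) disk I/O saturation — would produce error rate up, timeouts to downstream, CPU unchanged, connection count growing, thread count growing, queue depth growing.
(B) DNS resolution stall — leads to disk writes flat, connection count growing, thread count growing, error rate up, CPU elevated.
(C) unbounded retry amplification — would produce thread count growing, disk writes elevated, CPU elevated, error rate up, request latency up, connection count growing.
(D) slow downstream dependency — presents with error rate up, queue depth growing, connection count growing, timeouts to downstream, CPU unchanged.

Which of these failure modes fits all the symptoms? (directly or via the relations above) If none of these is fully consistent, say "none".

C

For each candidate, compare predicted effects to what was observed:
(A) disk I/O saturation — connection count growing +; queue depth growing +; CPU elevated -; error rate up +; timeouts to downstream +; thread count growing +
(B) DNS resolution stall — connection count growing +; queue depth growing -; CPU elevated +; error rate up +; timeouts to downstream -; thread count growing +
(C) unbounded retry amplification — accounts for every observation (queue depth growing by disk writes elevated → queue depth growing)
(D) slow downstream dependency — fails on CPU elevated, thread count growing (predicts CPU unchanged, not CPU elevated)
(C) is the only candidate with no mismatches.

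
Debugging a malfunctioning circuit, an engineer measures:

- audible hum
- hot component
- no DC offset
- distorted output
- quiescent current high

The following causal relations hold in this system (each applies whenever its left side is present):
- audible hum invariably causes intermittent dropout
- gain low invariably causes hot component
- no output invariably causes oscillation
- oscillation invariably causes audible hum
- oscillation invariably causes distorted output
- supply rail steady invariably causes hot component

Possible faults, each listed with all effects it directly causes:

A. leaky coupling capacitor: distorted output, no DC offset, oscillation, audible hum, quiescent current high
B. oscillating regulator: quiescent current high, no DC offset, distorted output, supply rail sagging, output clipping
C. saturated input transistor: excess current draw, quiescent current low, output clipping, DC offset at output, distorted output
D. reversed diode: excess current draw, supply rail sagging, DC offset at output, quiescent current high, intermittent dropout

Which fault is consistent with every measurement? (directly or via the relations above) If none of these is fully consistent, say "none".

none

For each candidate, compare predicted effects to what was observed:
(A) leaky coupling capacitor — audible hum +; hot component -; no DC offset +; distorted output +; quiescent current high +
(B) oscillating regulator — does not account for audible hum, hot component
(C) saturated input transistor — audible hum -; hot component -; no DC offset -; distorted output +; quiescent current high -
(D) reversed diode — audible hum -; hot component -; no DC offset -; distorted output -; quiescent current high +
Every candidate fails on at least one observation.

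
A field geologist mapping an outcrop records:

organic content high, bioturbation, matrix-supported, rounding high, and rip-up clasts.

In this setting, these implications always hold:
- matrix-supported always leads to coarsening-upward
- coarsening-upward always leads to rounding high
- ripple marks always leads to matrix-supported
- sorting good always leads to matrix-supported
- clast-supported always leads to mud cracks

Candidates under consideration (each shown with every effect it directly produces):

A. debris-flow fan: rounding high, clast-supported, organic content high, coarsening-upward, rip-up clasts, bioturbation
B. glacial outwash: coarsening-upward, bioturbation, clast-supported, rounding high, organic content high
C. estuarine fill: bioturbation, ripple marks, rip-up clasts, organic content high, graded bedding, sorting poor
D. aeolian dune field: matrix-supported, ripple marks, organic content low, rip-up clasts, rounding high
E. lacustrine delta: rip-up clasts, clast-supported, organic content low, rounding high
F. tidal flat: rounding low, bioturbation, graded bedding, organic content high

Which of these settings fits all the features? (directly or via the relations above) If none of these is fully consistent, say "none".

C

Checking each candidate against the observations:
(A) debris-flow fan — fails on matrix-supported (predicts clast-supported, not matrix-supported)
(B) glacial outwash — fails on matrix-supported, rip-up clasts (predicts clast-supported, not matrix-supported)
(C) estuarine fill — accounts for every observation (matrix-supported via ripple marks → matrix-supported)
(D) aeolian dune field — fails on organic content high, bioturbation (predicts organic content low, not organic content high)
(E) lacustrine delta — fails on organic content high, bioturbation, matrix-supported (predicts organic content low, not organic content high; predicts clast-supported, not matrix-supported)
(F) tidal flat — fails on matrix-supported, rounding high, rip-up clasts (predicts rounding low, not rounding high)
(C) alone accounts for all the evidence.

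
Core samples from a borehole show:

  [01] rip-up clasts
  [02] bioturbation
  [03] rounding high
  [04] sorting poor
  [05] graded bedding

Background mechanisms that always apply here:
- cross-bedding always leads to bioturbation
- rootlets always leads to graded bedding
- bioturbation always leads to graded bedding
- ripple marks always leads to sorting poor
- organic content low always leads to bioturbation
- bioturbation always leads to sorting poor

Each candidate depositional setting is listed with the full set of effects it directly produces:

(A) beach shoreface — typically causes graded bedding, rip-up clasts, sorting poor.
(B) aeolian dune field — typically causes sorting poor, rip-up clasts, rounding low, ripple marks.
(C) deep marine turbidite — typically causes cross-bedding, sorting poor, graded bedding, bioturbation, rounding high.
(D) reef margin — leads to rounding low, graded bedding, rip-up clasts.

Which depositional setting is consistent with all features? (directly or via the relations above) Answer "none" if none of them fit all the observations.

For each candidate, compare predicted effects to what was observed:
(A) beach shoreface — does not account for bioturbation, rounding high
(B) aeolian dune field — rip-up clasts yes; bioturbation NO; rounding high NO; sorting poor yes; graded bedding NO
(C) deep marine turbidite — rip-up clasts NO; bioturbation yes; rounding high yes; sorting poor yes; graded bedding yes
(D) reef margin — rip-up clasts yes; bioturbation NO; rounding high NO; sorting poor NO; graded bedding yes
No candidate is consistent with all observations.

none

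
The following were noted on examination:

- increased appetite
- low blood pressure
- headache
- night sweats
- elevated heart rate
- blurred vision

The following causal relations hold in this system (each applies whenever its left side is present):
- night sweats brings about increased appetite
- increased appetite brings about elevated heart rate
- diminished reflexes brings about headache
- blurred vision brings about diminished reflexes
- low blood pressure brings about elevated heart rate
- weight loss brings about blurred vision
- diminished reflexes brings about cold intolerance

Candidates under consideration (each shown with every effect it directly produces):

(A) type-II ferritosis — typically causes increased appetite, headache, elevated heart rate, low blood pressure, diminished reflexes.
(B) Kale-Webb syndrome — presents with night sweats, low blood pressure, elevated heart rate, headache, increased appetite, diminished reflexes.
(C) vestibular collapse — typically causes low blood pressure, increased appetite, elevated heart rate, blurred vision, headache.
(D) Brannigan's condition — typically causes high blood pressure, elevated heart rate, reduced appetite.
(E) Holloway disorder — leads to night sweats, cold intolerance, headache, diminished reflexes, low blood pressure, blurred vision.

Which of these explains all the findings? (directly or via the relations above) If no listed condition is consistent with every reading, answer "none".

E

Per-candidate check:
(A) type-II ferritosis — does not account for night sweats, blurred vision
(B) Kale-Webb syndrome — increased appetite yes; low blood pressure yes; headache yes; night sweats yes; elevated heart rate yes; blurred vision NO
(C) vestibular collapse — does not account for night sweats
(D) Brannigan's condition — fails on increased appetite, low blood pressure, headache, night sweats, blurred vision (predicts reduced appetite, not increased appetite; predicts high blood pressure, not low blood pressure)
(E) Holloway disorder — accounts for every observation (increased appetite through night sweats → increased appetite)
Only (E) is consistent with every observation.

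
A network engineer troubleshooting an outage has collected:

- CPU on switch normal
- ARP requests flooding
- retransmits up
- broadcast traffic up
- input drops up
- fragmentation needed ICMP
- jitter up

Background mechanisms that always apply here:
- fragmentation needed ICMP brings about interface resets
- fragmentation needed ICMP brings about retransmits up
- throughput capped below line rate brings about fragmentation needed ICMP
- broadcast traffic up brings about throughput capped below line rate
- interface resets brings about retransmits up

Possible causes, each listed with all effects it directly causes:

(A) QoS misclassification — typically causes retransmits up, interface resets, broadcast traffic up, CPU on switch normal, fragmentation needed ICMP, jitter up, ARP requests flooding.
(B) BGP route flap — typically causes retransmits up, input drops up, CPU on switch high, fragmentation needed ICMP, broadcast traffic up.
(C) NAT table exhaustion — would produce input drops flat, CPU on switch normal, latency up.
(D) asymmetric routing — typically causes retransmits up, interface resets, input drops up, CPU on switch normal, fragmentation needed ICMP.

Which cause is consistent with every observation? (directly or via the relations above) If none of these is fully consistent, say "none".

none

Checking each candidate against the observations:
(A) QoS misclassification — does not account for input drops up
(B) BGP route flap — CPU on switch normal ✗; ARP requests flooding ✗; retransmits up ✓; broadcast traffic up ✓; input drops up ✓; fragmentation needed ICMP ✓; jitter up ✗
(C) NAT table exhaustion — CPU on switch normal ✓; ARP requests flooding ✗; retransmits up ✗; broadcast traffic up ✗; input drops up ✗; fragmentation needed ICMP ✗; jitter up ✗
(D) asymmetric routing — does not account for ARP requests flooding, broadcast traffic up, jitter up
None of the listed candidates fits everything.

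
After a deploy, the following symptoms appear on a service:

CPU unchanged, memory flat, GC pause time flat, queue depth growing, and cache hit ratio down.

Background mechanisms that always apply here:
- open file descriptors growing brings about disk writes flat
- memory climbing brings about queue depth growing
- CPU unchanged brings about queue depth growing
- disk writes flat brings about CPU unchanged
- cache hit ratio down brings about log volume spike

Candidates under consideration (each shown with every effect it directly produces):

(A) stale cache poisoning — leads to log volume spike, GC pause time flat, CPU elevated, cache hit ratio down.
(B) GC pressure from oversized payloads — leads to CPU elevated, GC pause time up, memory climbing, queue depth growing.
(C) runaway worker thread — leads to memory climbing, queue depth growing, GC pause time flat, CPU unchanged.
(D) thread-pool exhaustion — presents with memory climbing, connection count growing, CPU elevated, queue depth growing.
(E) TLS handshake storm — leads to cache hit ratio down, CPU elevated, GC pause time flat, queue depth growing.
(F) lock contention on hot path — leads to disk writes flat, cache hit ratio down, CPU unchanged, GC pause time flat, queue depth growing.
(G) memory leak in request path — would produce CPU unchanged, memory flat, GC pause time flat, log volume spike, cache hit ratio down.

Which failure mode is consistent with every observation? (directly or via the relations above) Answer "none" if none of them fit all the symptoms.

Checking each candidate against the observations:
(A) stale cache poisoning — fails on CPU unchanged, memory flat, queue depth growing (predicts CPU elevated, not CPU unchanged)
(B) GC pressure from oversized payloads — CPU unchanged NO; memory flat NO; GC pause time flat NO; queue depth growing yes; cache hit ratio down NO
(C) runaway worker thread — fails on memory flat, cache hit ratio down (predicts memory climbing, not memory flat)
(D) thread-pool exhaustion — fails on CPU unchanged, memory flat, GC pause time flat, cache hit ratio down (predicts CPU elevated, not CPU unchanged; predicts memory climbing, not memory flat)
(E) TLS handshake storm — CPU unchanged NO; memory flat NO; GC pause time flat yes; queue depth growing yes; cache hit ratio down yes
(F) lock contention on hot path — does not account for memory flat
(G) memory leak in request path — CPU unchanged yes; memory flat yes; GC pause time flat yes; queue depth growing yes (through CPU unchanged → queue depth growing); cache hit ratio down yes
Only (G) is consistent with every observation.

G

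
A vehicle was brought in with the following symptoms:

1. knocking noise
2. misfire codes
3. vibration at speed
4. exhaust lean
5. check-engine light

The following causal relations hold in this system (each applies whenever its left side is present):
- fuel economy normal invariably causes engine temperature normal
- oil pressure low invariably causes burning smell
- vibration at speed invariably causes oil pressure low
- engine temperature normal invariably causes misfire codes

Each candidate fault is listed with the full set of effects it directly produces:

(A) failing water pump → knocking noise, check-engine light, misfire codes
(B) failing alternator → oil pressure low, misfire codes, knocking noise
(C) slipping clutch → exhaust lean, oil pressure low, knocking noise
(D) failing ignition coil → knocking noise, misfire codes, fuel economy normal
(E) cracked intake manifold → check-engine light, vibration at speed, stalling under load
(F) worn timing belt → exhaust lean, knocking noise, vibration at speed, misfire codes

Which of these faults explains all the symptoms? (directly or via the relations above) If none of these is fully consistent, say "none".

none

Testing each hypothesis:
(A) failing water pump — knocking noise ✓; misfire codes ✓; vibration at speed ✗; exhaust lean ✗; check-engine light ✓
(B) failing alternator — does not account for vibration at speed, exhaust lean, check-engine light
(C) slipping clutch — knocking noise ✓; misfire codes ✗; vibration at speed ✗; exhaust lean ✓; check-engine light ✗
(D) failing ignition coil — knocking noise ✓; misfire codes ✓; vibration at speed ✗; exhaust lean ✗; check-engine light ✗
(E) cracked intake manifold — knocking noise ✗; misfire codes ✗; vibration at speed ✓; exhaust lean ✗; check-engine light ✓
(F) worn timing belt — knocking noise ✓; misfire codes ✓; vibration at speed ✓; exhaust lean ✓; check-engine light ✗
Every candidate fails on at least one observation.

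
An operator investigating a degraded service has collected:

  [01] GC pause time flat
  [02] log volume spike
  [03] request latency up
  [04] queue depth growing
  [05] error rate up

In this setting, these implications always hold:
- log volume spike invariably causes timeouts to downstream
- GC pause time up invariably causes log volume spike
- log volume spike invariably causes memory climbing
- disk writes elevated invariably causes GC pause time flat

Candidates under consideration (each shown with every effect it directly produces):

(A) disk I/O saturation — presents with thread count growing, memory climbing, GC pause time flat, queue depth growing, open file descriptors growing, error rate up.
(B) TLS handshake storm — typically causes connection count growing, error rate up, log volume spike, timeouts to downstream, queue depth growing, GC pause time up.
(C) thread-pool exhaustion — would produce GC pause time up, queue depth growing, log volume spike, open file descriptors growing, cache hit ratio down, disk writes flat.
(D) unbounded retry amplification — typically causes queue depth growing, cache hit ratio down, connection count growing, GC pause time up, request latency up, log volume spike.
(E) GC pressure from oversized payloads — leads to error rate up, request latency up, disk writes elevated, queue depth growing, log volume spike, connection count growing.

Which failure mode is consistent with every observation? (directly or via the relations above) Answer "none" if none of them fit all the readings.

E

Checking each candidate against the observations:
(A) disk I/O saturation — does not account for log volume spike, request latency up
(B) TLS handshake storm — fails on GC pause time flat, request latency up (predicts GC pause time up, not GC pause time flat)
(C) thread-pool exhaustion — GC pause time flat miss; log volume spike match; request latency up miss; queue depth growing match; error rate up miss
(D) unbounded retry amplification — fails on GC pause time flat, error rate up (predicts GC pause time up, not GC pause time flat)
(E) GC pressure from oversized payloads — GC pause time flat match (via disk writes elevated → GC pause time flat); log volume spike match; request latency up match; queue depth growing match; error rate up match
(E) alone accounts for all the evidence.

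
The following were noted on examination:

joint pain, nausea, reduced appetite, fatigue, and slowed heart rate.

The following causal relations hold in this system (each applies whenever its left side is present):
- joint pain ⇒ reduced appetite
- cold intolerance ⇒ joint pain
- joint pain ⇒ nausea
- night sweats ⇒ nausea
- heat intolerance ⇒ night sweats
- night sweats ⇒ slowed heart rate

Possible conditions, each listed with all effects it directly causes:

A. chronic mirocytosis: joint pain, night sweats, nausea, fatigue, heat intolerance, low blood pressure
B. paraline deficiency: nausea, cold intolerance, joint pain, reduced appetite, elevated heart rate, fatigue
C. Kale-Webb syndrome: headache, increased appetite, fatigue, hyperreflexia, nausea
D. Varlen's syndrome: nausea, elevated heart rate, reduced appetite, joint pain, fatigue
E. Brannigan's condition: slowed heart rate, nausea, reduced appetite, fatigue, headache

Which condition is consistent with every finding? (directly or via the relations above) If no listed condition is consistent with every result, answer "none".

Per-candidate check:
(A) chronic mirocytosis — joint pain ✓; nausea ✓; reduced appetite ✓ (by joint pain → reduced appetite); fatigue ✓; slowed heart rate ✓ (by night sweats → slowed heart rate)
(B) paraline deficiency — fails on slowed heart rate (predicts elevated heart rate, not slowed heart rate)
(C) Kale-Webb syndrome — joint pain ✗; nausea ✓; reduced appetite ✗; fatigue ✓; slowed heart rate ✗
(D) Varlen's syndrome — fails on slowed heart rate (predicts elevated heart rate, not slowed heart rate)
(E) Brannigan's condition — does not account for joint pain
(A) alone accounts for all the evidence.

A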